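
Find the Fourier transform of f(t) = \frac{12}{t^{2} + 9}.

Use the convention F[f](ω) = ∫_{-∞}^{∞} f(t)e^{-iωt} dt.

F(ω) = 4 \pi e^{- 3 \left|{\omega}\right|}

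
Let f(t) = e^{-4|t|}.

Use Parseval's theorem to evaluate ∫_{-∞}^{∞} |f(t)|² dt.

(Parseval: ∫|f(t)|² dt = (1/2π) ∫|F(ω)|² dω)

∫|f(t)|² dt = \frac{1}{4}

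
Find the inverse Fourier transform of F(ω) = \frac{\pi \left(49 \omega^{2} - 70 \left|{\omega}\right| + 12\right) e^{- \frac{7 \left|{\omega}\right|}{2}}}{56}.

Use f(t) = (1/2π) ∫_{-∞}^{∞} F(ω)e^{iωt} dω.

f(t) = \frac{2 t^{4}}{\left(t^{2} + \frac{49}{4}\right)^{3}}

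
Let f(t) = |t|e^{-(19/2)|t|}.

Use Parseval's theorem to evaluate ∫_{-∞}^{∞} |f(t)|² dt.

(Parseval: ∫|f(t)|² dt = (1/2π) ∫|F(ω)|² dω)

∫|f(t)|² dt = \frac{4}{6859}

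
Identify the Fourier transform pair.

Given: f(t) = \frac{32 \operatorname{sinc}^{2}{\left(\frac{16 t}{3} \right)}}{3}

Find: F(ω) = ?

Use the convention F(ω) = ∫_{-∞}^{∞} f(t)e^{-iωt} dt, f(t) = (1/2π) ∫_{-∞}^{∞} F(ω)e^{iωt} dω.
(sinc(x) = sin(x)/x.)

F(ω) = \begin{cases} \frac{\pi \left(32 - 3 \left|{\omega}\right|\right)}{16} & \text{for}\: \omega > - \frac{32}{3} \wedge \omega < \frac{32}{3} \\0 & \text{otherwise} \end{cases}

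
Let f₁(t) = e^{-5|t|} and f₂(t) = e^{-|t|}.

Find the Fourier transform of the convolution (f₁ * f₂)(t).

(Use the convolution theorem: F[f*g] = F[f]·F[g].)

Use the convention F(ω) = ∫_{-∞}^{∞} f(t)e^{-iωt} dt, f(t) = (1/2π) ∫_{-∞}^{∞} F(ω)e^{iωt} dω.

F[f₁*f₂](ω) = \frac{20}{\left(\omega^{2} + 1\right) \left(\omega^{2} + 25\right)}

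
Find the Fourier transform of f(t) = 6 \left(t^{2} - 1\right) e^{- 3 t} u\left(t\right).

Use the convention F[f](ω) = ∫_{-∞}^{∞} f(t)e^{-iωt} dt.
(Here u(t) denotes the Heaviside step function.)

F(ω) = \frac{6 \left(2 i \omega - \left(i \omega + 3\right)^{3} + 6\right)}{\left(i \omega + 3\right)^{4}}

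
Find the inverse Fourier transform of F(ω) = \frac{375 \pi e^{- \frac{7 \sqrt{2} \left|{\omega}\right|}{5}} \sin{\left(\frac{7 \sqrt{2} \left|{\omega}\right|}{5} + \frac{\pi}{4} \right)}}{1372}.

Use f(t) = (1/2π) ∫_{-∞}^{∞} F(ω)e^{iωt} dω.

f(t) = \frac{6}{t^{4} + \frac{38416}{625}}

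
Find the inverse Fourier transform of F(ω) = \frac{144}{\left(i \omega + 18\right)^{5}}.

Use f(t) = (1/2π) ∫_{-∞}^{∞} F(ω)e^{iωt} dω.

f(t) = 6 t^{4} e^{- 18 t} u\left(t\right)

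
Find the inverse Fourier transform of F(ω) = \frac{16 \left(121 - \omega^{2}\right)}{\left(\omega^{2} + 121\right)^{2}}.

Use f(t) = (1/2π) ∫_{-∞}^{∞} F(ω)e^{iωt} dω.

f(t) = 8 e^{- 11 \left|{t}\right|} \left|{t}\right|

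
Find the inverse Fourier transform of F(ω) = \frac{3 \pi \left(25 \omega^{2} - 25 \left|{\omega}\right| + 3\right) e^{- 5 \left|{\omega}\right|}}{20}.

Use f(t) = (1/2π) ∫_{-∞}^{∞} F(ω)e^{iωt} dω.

f(t) = \frac{6 t^{4}}{\left(t^{2} + 25\right)^{3}}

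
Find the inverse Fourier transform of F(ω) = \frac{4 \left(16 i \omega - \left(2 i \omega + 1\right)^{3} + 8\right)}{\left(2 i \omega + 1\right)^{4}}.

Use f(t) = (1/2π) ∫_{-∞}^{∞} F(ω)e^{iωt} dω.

f(t) = 2 \left(t^{2} - 1\right) e^{- \frac{t}{2}} u\left(t\right)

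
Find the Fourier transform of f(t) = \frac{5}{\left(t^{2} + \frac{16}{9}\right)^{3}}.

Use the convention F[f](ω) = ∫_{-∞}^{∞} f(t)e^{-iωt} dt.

F(ω) = \frac{135 \pi \left(16 \omega^{2} + 36 \left|{\omega}\right| + 27\right) e^{- \frac{4 \left|{\omega}\right|}{3}}}{8192}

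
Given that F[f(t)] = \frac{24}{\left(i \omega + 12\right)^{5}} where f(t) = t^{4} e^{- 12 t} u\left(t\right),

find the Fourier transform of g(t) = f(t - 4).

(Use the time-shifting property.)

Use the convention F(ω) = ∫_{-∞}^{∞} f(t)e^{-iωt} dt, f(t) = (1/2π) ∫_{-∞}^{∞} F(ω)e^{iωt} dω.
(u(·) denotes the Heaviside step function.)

F[g](ω) = \frac{24 e^{- 4 i \omega}}{\left(i \omega + 12\right)^{5}}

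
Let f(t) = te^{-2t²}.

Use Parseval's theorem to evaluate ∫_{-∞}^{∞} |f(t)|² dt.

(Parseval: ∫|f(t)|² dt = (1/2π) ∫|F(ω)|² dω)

∫|f(t)|² dt = \frac{\sqrt{\pi}}{16}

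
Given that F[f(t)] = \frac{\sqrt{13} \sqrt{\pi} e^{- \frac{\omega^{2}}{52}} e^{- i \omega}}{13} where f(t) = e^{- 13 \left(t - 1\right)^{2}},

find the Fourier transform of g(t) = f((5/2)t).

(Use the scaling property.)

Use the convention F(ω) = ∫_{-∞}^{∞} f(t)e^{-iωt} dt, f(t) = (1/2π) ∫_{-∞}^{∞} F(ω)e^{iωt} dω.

F[g](ω) = \frac{2 \sqrt{13} \sqrt{\pi} e^{- \frac{\omega \left(\omega + 130 i\right)}{325}}}{65}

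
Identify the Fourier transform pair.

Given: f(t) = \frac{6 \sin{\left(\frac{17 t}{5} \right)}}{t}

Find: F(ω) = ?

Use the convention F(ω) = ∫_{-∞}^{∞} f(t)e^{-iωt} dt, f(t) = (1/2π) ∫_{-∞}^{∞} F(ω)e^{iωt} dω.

F(ω) = \begin{cases} 6 \pi & \text{for}\: \omega > - \frac{17}{5} \wedge \omega < \frac{17}{5} \\0 & \text{otherwise} \end{cases}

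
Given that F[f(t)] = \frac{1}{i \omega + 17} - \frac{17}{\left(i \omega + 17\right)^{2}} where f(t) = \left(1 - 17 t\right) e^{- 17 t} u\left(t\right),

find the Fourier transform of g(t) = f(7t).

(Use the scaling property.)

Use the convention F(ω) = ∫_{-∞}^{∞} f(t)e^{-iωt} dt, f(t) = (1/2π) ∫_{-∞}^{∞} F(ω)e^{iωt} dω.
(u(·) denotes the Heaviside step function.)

F[g](ω) = \frac{i \omega}{- \omega^{2} + 238 i \omega + 14161}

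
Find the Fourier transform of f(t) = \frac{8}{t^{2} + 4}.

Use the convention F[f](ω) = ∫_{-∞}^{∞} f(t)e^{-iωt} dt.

F(ω) = 4 \pi e^{- 2 \left|{\omega}\right|}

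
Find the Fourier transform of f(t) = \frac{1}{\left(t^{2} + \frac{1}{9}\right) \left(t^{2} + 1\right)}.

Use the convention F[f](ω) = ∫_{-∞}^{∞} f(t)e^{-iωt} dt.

F(ω) = - \frac{9 \pi e^{- \left|{\omega}\right|}}{8} + \frac{27 \pi e^{- \frac{\left|{\omega}\right|}{3}}}{8}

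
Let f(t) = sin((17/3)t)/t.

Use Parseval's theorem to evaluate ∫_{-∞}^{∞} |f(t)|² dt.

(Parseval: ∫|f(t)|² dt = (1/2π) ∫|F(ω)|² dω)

∫|f(t)|² dt = \frac{17 \pi}{3}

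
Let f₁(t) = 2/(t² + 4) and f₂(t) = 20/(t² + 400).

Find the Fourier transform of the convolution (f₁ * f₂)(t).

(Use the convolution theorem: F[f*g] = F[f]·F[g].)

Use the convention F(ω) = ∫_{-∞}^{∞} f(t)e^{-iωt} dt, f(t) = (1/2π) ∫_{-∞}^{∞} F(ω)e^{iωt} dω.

F[f₁*f₂](ω) = \pi^{2} e^{- 22 \left|{\omega}\right|}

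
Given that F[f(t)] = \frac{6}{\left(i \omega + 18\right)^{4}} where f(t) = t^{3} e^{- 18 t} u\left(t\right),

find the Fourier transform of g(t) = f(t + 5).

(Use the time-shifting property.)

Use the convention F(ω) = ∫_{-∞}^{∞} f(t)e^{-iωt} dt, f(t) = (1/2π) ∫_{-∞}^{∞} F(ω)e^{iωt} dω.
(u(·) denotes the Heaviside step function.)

F[g](ω) = \frac{6 e^{5 i \omega}}{\left(i \omega + 18\right)^{4}}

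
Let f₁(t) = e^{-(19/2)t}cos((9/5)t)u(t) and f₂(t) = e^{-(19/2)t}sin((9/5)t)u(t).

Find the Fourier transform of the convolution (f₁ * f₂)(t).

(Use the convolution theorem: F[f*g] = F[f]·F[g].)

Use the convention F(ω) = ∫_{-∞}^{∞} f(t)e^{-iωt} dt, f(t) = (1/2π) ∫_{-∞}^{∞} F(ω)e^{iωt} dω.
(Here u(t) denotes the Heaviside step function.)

F[f₁*f₂](ω) = \frac{9000 \left(2 i \omega + 19\right)}{\left(25 \left(2 i \omega + 19\right)^{2} + 324\right)^{2}}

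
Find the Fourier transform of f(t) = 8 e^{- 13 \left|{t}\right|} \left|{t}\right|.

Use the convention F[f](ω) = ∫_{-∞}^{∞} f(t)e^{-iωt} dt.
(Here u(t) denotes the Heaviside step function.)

F(ω) = \frac{16 \left(169 - \omega^{2}\right)}{\left(\omega^{2} + 169\right)^{2}}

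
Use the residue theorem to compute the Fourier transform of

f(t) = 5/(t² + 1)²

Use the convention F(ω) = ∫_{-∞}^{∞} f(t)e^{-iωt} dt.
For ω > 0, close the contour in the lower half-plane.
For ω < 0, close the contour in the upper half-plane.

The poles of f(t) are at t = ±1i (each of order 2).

Let g(z) = f(z)e^{-iωz}; for large |z| the factor e^{-iωz} decays in the lower half-plane when ω > 0 and in the upper half-plane when ω < 0.

Case ω > 0 (lower half-plane, clockwise contour ⇒ F(ω) = -2πi·ΣRes):
  Res_{z = - i} g(z) = \frac{5 i \left(\omega + 1\right) e^{- \omega}}{4} (pole of order 2)
  F(ω) = -2πi·ΣRes = \frac{5 \pi \left(\omega + 1\right) e^{- \omega}}{2}

Case ω < 0 (upper half-plane, counterclockwise contour ⇒ F(ω) = +2πi·ΣRes):
  Res_{z = i} g(z) = \frac{5 i \left(\omega - 1\right) e^{\omega}}{4} (pole of order 2)
  F(ω) = 2πi·ΣRes = \frac{5 \pi \left(1 - \omega\right) e^{\omega}}{2}

Both cases combine into a single formula in |ω|:

F(ω) = \frac{5 \pi \left(\left|{\omega}\right| + 1\right) e^{- \left|{\omega}\right|}}{2}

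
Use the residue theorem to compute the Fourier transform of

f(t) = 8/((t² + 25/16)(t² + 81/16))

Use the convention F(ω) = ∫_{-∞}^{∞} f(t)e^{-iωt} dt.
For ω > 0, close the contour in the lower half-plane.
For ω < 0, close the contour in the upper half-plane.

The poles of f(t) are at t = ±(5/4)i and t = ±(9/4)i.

Let g(z) = f(z)e^{-iωz}; for large |z| the factor e^{-iωz} decays in the lower half-plane when ω > 0 and in the upper half-plane when ω < 0.

Case ω > 0 (lower half-plane, clockwise contour ⇒ F(ω) = -2πi·ΣRes):
  Res_{z = - \frac{5 i}{4}} g(z) = \frac{32 i e^{- \frac{5 \omega}{4}}}{35}
  Res_{z = - \frac{9 i}{4}} g(z) = - \frac{32 i e^{- \frac{9 \omega}{4}}}{63}
  F(ω) = -2πi·ΣRes = \frac{64 \pi \left(9 e^{\omega} - 5\right) e^{- \frac{9 \omega}{4}}}{315}

Case ω < 0 (upper half-plane, counterclockwise contour ⇒ F(ω) = +2πi·ΣRes):
  Res_{z = \frac{5 i}{4}} g(z) = - \frac{32 i e^{\frac{5 \omega}{4}}}{35}
  Res_{z = \frac{9 i}{4}} g(z) = \frac{32 i e^{\frac{9 \omega}{4}}}{63}
  F(ω) = 2πi·ΣRes = \frac{64 \pi \left(9 - 5 e^{\omega}\right) e^{\frac{5 \omega}{4}}}{315}

Both cases combine into a single formula in |ω|:

F(ω) = \frac{64 \pi \left(9 e^{\left|{\omega}\right|} - 5\right) e^{- \frac{9 \left|{\omega}\right|}{4}}}{315}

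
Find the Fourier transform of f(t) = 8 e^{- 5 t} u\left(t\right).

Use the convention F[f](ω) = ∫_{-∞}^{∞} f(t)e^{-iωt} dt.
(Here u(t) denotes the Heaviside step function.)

F(ω) = \frac{8}{i \omega + 5}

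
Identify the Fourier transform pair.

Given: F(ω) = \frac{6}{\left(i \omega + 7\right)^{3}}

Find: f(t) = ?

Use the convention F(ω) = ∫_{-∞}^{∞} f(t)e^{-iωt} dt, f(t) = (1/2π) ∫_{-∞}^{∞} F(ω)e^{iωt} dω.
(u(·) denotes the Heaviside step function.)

f(t) = 3 t^{2} e^{- 7 t} u\left(t\right)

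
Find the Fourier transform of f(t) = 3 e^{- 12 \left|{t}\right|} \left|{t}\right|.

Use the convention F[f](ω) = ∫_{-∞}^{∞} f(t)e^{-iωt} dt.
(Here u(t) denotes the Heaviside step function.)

F(ω) = \frac{6 \left(144 - \omega^{2}\right)}{\left(\omega^{2} + 144\right)^{2}}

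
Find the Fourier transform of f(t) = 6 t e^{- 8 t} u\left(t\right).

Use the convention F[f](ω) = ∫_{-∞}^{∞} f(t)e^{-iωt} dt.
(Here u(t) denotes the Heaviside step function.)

F(ω) = \frac{6}{\left(i \omega + 8\right)^{2}}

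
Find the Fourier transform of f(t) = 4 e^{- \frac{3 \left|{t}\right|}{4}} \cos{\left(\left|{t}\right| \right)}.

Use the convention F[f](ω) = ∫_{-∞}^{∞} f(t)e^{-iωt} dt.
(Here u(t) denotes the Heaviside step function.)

F(ω) = \frac{96 \left(16 \omega^{2} + 25\right)}{256 \omega^{4} - 224 \omega^{2} + 625}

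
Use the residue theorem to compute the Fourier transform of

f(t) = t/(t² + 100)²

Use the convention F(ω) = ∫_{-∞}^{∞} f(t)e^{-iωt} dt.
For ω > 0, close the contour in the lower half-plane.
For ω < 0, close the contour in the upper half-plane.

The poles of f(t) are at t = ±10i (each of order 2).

Let g(z) = f(z)e^{-iωz}; for large |z| the factor e^{-iωz} decays in the lower half-plane when ω > 0 and in the upper half-plane when ω < 0.

Case ω > 0 (lower half-plane, clockwise contour ⇒ F(ω) = -2πi·ΣRes):
  Res_{z = - 10 i} g(z) = \frac{\omega e^{- 10 \omega}}{40} (pole of order 2)
  F(ω) = -2πi·ΣRes = - \frac{i \pi \omega e^{- 10 \omega}}{20}

Case ω < 0 (upper half-plane, counterclockwise contour ⇒ F(ω) = +2πi·ΣRes):
  Res_{z = 10 i} g(z) = - \frac{\omega e^{10 \omega}}{40} (pole of order 2)
  F(ω) = 2πi·ΣRes = - \frac{i \pi \omega e^{10 \omega}}{20}

Both cases combine into a single formula in |ω|:

F(ω) = - \frac{i \pi \omega e^{- 10 \left|{\omega}\right|}}{20}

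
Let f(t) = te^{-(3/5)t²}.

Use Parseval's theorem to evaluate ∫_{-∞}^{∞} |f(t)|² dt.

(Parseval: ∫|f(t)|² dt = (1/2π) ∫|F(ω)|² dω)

∫|f(t)|² dt = \frac{5 \sqrt{30} \sqrt{\pi}}{72}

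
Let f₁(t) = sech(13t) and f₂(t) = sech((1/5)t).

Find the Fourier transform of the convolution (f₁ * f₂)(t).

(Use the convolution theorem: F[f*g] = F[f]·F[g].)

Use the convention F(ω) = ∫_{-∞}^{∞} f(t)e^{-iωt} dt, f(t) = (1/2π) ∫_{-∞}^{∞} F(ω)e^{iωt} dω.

F[f₁*f₂](ω) = \frac{5 \pi^{2}}{13 \cosh{\left(\frac{\pi \omega}{26} \right)} \cosh{\left(\frac{5 \pi \omega}{2} \right)}}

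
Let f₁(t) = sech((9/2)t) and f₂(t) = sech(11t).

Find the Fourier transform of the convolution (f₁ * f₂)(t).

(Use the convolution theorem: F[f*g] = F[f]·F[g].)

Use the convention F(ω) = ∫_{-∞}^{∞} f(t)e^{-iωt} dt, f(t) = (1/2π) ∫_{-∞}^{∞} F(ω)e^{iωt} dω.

F[f₁*f₂](ω) = \frac{2 \pi^{2}}{99 \cosh{\left(\frac{\pi \omega}{22} \right)} \cosh{\left(\frac{\pi \omega}{9} \right)}}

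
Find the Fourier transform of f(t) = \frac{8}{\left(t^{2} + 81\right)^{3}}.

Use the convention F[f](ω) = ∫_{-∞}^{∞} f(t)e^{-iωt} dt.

F(ω) = \frac{\pi \left(27 \omega^{2} + 9 \left|{\omega}\right| + 1\right) e^{- 9 \left|{\omega}\right|}}{19683}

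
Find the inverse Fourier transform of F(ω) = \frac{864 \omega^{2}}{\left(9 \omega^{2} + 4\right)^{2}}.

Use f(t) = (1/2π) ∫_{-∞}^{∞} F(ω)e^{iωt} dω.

f(t) = 4 \left(1 - \frac{2 \left|{t}\right|}{3}\right) e^{- \frac{2 \left|{t}\right|}{3}}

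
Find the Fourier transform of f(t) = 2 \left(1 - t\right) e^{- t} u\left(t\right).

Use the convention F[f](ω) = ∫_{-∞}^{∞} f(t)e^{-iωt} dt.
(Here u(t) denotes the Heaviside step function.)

F(ω) = \frac{2 i \omega}{- \omega^{2} + 2 i \omega + 1}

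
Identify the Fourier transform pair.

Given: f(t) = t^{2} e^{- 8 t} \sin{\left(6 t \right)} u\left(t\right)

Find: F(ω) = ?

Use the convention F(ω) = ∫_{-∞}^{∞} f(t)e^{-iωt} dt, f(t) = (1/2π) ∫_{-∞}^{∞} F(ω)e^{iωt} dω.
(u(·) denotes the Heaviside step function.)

F(ω) = \frac{36 \left(\left(i \omega + 8\right)^{2} - 12\right)}{\left(\left(i \omega + 8\right)^{2} + 36\right)^{3}}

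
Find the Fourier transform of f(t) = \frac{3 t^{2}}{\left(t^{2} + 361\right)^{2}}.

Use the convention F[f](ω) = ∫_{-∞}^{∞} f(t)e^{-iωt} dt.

F(ω) = \frac{3 \pi \left(1 - 19 \left|{\omega}\right|\right) e^{- 19 \left|{\omega}\right|}}{38}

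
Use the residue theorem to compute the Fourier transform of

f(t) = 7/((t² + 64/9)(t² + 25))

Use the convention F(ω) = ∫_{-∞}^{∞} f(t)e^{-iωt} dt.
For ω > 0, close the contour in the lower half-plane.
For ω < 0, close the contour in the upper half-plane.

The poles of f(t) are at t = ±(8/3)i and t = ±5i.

Let g(z) = f(z)e^{-iωz}; for large |z| the factor e^{-iωz} decays in the lower half-plane when ω > 0 and in the upper half-plane when ω < 0.

Case ω > 0 (lower half-plane, clockwise contour ⇒ F(ω) = -2πi·ΣRes):
  Res_{z = - \frac{8 i}{3}} g(z) = \frac{27 i e^{- \frac{8 \omega}{3}}}{368}
  Res_{z = - 5 i} g(z) = - \frac{9 i e^{- 5 \omega}}{230}
  F(ω) = -2πi·ΣRes = - \frac{9 \pi e^{- 5 \omega}}{115} + \frac{27 \pi e^{- \frac{8 \omega}{3}}}{184}

Case ω < 0 (upper half-plane, counterclockwise contour ⇒ F(ω) = +2πi·ΣRes):
  Res_{z = \frac{8 i}{3}} g(z) = - \frac{27 i e^{\frac{8 \omega}{3}}}{368}
  Res_{z = 5 i} g(z) = \frac{9 i e^{5 \omega}}{230}
  F(ω) = 2πi·ΣRes = \frac{9 \pi \left(15 e^{\frac{8 \omega}{3}} - 8 e^{5 \omega}\right)}{920}

Both cases combine into a single formula in |ω|:

F(ω) = - \frac{9 \pi e^{- 5 \left|{\omega}\right|}}{115} + \frac{27 \pi e^{- \frac{8 \left|{\omega}\right|}{3}}}{184}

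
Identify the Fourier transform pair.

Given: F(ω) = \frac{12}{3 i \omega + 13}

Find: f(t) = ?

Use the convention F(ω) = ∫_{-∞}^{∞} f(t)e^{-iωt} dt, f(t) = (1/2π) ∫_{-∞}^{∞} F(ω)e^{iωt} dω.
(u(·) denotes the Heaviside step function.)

f(t) = 4 e^{- \frac{13 t}{3}} u\left(t\right)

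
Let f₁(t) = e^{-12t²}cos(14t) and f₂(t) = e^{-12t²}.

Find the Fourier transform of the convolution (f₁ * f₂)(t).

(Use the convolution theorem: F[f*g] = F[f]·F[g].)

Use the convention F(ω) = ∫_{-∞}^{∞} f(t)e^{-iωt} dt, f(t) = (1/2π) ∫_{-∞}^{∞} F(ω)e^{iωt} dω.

F[f₁*f₂](ω) = \frac{\pi \left(e^{\frac{7 \omega}{6}} + 1\right) e^{- \frac{\omega^{2}}{24} - \frac{7 \omega}{12} - \frac{49}{12}}}{24}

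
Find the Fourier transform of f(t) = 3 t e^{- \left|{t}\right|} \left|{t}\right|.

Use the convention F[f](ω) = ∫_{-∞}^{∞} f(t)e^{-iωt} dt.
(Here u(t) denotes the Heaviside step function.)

F(ω) = \frac{12 i \omega \left(\omega^{2} - 3\right)}{\left(\omega^{2} + 1\right)^{3}}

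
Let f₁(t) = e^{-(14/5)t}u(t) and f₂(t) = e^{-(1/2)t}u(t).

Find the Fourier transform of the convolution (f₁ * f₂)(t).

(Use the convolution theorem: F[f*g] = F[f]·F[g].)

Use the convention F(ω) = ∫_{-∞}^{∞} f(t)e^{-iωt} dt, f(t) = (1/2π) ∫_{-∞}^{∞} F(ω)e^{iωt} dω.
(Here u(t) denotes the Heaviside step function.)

F[f₁*f₂](ω) = \frac{10}{- 10 \omega^{2} + 33 i \omega + 14}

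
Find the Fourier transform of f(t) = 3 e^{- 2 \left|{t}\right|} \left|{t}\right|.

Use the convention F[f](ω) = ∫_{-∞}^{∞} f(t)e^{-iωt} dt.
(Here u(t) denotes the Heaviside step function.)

F(ω) = \frac{6 \left(4 - \omega^{2}\right)}{\left(\omega^{2} + 4\right)^{2}}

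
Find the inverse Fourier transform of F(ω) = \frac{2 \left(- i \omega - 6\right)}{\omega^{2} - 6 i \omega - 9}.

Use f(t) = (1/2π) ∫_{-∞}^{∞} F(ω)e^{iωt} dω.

f(t) = 2 \left(3 t + 1\right) e^{- 3 t} u\left(t\right)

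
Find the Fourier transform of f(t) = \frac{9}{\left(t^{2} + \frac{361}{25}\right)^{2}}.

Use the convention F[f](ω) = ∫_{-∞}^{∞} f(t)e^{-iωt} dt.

F(ω) = \frac{225 \pi \left(19 \left|{\omega}\right| + 5\right) e^{- \frac{19 \left|{\omega}\right|}{5}}}{13718}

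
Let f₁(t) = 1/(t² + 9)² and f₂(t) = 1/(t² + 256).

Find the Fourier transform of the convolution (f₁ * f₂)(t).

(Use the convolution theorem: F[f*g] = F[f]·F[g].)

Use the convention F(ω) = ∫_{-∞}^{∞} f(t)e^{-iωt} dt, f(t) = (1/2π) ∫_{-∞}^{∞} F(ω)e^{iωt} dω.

F[f₁*f₂](ω) = \frac{\pi^{2} \left(3 \left|{\omega}\right| + 1\right) e^{- 19 \left|{\omega}\right|}}{864}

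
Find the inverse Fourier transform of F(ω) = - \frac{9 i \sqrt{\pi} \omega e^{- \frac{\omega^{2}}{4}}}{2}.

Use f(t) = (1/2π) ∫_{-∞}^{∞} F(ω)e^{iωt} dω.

f(t) = 9 t e^{- t^{2}}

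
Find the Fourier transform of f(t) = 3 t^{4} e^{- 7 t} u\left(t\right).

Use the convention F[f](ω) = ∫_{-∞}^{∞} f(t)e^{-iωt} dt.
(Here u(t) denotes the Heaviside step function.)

F(ω) = \frac{72}{\left(i \omega + 7\right)^{5}}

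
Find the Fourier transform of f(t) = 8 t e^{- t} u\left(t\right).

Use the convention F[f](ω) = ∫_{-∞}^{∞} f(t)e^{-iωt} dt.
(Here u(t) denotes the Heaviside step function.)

F(ω) = \frac{8}{\left(i \omega + 1\right)^{2}}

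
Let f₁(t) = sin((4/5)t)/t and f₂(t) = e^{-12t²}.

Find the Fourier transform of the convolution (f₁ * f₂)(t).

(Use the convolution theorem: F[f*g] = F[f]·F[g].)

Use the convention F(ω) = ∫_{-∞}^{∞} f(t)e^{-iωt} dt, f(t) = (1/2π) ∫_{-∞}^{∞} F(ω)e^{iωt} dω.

F[f₁*f₂](ω) = \begin{cases} \frac{\sqrt{3} \pi^{\frac{3}{2}} e^{- \frac{\omega^{2}}{48}}}{6} & \text{for}\: \omega > - \frac{4}{5} \wedge \omega < \frac{4}{5} \\0 & \text{otherwise} \end{cases}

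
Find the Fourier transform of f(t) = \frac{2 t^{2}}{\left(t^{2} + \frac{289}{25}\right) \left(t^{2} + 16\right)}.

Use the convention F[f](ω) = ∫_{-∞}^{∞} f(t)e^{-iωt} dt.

F(ω) = \frac{200 \pi e^{- 4 \left|{\omega}\right|}}{111} - \frac{170 \pi e^{- \frac{17 \left|{\omega}\right|}{5}}}{111}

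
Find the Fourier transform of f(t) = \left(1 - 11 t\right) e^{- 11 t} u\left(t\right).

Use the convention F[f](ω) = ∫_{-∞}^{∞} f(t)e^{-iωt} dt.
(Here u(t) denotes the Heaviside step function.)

F(ω) = \frac{i \omega}{- \omega^{2} + 22 i \omega + 121}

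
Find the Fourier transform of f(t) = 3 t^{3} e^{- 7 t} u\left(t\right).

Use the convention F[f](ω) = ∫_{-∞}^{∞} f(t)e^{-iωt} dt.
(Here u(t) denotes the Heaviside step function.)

F(ω) = \frac{18}{\left(i \omega + 7\right)^{4}}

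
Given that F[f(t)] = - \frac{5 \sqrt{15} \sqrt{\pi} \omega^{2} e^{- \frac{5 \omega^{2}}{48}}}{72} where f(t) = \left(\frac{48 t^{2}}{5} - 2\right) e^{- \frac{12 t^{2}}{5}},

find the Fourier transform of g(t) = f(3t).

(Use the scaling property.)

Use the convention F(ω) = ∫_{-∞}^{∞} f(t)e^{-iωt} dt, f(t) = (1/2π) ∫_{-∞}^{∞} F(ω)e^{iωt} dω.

F[g](ω) = - \frac{5 \sqrt{15} \sqrt{\pi} \omega^{2} e^{- \frac{5 \omega^{2}}{432}}}{1944}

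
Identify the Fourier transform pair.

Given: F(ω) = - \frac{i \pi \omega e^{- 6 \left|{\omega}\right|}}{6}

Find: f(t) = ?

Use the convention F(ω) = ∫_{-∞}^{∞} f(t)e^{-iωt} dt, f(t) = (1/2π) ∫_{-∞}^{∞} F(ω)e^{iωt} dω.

f(t) = \frac{2 t}{\left(t^{2} + 36\right)^{2}}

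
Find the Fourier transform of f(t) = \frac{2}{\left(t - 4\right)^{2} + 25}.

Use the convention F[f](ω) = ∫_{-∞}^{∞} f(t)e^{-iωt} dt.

F(ω) = \frac{2 \pi e^{- 4 i \omega - 5 \left|{\omega}\right|}}{5}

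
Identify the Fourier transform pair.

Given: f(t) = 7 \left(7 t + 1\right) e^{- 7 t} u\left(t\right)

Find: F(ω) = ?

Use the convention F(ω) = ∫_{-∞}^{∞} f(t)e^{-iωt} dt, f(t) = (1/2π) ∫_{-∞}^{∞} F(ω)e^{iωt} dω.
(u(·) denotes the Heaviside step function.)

F(ω) = \frac{7 \left(- i \omega - 14\right)}{\omega^{2} - 14 i \omega - 49}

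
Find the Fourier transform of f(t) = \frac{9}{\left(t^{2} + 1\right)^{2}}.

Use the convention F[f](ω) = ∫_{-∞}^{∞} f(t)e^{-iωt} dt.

F(ω) = \frac{9 \pi \left(\left|{\omega}\right| + 1\right) e^{- \left|{\omega}\right|}}{2}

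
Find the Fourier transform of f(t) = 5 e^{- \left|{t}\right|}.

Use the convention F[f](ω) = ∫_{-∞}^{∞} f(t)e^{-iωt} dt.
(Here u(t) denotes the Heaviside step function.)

F(ω) = \frac{10}{\omega^{2} + 1}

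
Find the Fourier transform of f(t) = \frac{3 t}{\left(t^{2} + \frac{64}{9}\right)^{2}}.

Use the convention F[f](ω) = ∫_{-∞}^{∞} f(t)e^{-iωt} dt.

F(ω) = - \frac{9 i \pi \omega e^{- \frac{8 \left|{\omega}\right|}{3}}}{16}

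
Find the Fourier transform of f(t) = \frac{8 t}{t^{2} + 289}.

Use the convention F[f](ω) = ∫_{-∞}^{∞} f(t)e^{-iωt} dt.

F(ω) = - 8 i \pi e^{- 17 \left|{\omega}\right|} \operatorname{sign}{\left(\omega \right)}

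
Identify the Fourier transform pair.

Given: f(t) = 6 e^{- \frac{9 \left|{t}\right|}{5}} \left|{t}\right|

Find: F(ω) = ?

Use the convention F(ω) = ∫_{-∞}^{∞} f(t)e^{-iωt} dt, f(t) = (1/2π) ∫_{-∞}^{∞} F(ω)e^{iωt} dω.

F(ω) = \frac{300 \left(81 - 25 \omega^{2}\right)}{\left(25 \omega^{2} + 81\right)^{2}}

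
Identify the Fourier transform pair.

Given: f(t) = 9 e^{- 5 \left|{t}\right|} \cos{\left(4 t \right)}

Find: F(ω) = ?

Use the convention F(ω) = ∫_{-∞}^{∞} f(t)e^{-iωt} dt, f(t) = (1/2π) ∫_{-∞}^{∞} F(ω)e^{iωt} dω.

F(ω) = \frac{90 \left(\omega^{2} + 41\right)}{\omega^{4} + 18 \omega^{2} + 1681}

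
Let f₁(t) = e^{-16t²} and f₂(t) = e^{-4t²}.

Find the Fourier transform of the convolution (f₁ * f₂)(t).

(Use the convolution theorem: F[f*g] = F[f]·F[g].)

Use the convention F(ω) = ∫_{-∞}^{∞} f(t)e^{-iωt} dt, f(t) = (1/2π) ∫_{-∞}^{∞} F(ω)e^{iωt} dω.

F[f₁*f₂](ω) = \frac{\pi e^{- \frac{5 \omega^{2}}{64}}}{8}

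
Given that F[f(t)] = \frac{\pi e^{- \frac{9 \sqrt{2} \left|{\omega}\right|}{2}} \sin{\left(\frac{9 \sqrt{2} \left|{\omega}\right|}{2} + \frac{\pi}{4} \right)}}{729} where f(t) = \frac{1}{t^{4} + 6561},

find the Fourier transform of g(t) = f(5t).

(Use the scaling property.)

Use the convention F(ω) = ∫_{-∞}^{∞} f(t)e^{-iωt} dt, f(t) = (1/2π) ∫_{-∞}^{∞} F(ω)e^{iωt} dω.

F[g](ω) = \frac{\pi e^{- \frac{9 \sqrt{2} \left|{\omega}\right|}{10}} \sin{\left(\frac{9 \sqrt{2} \left|{\omega}\right|}{10} + \frac{\pi}{4} \right)}}{3645}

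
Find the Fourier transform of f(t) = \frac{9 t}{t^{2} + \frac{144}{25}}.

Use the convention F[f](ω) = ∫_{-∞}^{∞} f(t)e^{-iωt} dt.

F(ω) = - 9 i \pi e^{- \frac{12 \left|{\omega}\right|}{5}} \operatorname{sign}{\left(\omega \right)}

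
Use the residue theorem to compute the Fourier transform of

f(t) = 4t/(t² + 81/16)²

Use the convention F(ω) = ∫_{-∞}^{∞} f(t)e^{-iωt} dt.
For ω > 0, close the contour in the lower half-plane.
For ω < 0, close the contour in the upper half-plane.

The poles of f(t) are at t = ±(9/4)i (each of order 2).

Let g(z) = f(z)e^{-iωz}; for large |z| the factor e^{-iωz} decays in the lower half-plane when ω > 0 and in the upper half-plane when ω < 0.

Case ω > 0 (lower half-plane, clockwise contour ⇒ F(ω) = -2πi·ΣRes):
  Res_{z = - \frac{9 i}{4}} g(z) = \frac{4 \omega e^{- \frac{9 \omega}{4}}}{9} (pole of order 2)
  F(ω) = -2πi·ΣRes = - \frac{8 i \pi \omega e^{- \frac{9 \omega}{4}}}{9}

Case ω < 0 (upper half-plane, counterclockwise contour ⇒ F(ω) = +2πi·ΣRes):
  Res_{z = \frac{9 i}{4}} g(z) = - \frac{4 \omega e^{\frac{9 \omega}{4}}}{9} (pole of order 2)
  F(ω) = 2πi·ΣRes = - \frac{8 i \pi \omega e^{\frac{9 \omega}{4}}}{9}

Both cases combine into a single formula in |ω|:

F(ω) = - \frac{8 i \pi \omega e^{- \frac{9 \left|{\omega}\right|}{4}}}{9}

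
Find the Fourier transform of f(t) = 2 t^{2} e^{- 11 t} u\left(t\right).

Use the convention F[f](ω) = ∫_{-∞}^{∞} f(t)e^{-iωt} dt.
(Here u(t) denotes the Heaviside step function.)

F(ω) = \frac{4}{\left(i \omega + 11\right)^{3}}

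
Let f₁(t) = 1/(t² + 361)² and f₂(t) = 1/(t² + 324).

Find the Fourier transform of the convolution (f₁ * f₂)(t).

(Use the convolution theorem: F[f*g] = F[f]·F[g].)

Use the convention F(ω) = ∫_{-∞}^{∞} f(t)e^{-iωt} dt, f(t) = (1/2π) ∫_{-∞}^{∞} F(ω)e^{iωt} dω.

F[f₁*f₂](ω) = \frac{\pi^{2} \left(19 \left|{\omega}\right| + 1\right) e^{- 37 \left|{\omega}\right|}}{246924}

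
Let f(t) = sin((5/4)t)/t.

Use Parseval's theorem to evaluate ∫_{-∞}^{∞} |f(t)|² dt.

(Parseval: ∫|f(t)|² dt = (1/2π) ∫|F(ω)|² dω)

∫|f(t)|² dt = \frac{5 \pi}{4}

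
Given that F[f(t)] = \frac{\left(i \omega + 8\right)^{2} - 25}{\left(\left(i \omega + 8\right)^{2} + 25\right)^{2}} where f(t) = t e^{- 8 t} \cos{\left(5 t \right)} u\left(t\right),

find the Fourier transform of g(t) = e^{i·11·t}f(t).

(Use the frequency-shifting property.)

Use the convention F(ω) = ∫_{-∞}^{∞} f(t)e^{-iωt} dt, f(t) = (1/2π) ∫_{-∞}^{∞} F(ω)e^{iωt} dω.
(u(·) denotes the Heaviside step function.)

F[g](ω) = \frac{\left(i \left(\omega - 11\right) + 8\right)^{2} - 25}{\left(\left(i \left(\omega - 11\right) + 8\right)^{2} + 25\right)^{2}}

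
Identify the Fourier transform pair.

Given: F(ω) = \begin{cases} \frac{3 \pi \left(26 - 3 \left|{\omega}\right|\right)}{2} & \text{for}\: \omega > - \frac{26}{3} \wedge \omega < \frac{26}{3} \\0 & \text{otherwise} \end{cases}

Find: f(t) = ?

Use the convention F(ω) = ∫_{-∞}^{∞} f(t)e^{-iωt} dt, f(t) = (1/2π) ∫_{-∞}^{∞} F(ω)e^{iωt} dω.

f(t) = \frac{9 \sin^{2}{\left(\frac{13 t}{3} \right)}}{t^{2}}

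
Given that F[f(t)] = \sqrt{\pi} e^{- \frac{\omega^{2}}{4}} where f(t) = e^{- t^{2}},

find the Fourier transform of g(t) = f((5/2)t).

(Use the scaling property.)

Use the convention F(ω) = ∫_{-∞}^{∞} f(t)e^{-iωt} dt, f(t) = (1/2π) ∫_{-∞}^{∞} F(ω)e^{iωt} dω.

F[g](ω) = \frac{2 \sqrt{\pi} e^{- \frac{\omega^{2}}{25}}}{5}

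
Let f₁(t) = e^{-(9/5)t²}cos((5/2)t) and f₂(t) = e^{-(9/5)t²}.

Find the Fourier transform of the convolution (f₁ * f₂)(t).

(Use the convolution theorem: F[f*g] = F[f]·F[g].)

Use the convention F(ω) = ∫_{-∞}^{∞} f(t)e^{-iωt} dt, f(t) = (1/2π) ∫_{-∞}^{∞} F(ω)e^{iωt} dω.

F[f₁*f₂](ω) = \frac{5 \pi \left(e^{\frac{25 \omega}{18}} + 1\right) e^{- \frac{5 \omega^{2}}{18} - \frac{25 \omega}{36} - \frac{125}{144}}}{18}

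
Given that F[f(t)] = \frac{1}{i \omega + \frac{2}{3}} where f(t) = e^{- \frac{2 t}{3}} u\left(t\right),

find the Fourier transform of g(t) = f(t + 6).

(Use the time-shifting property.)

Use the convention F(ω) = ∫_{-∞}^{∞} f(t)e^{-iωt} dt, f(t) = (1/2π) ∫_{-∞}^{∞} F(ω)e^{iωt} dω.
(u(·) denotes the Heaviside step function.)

F[g](ω) = \frac{3 e^{6 i \omega}}{3 i \omega + 2}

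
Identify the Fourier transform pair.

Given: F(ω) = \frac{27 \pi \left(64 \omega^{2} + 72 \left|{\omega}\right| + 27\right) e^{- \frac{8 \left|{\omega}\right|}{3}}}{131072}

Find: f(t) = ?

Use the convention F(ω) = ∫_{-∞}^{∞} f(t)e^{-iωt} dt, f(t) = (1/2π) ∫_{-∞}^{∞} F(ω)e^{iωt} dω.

f(t) = \frac{2}{\left(t^{2} + \frac{64}{9}\right)^{3}}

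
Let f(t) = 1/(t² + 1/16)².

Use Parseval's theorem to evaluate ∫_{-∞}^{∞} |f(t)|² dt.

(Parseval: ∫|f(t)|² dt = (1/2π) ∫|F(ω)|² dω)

∫|f(t)|² dt = 5120 \pi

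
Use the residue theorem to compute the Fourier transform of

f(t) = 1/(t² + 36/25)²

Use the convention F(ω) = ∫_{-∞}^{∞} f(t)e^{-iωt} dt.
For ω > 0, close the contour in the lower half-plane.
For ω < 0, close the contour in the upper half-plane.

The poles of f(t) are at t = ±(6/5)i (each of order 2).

Let g(z) = f(z)e^{-iωz}; for large |z| the factor e^{-iωz} decays in the lower half-plane when ω > 0 and in the upper half-plane when ω < 0.

Case ω > 0 (lower half-plane, clockwise contour ⇒ F(ω) = -2πi·ΣRes):
  Res_{z = - \frac{6 i}{5}} g(z) = \frac{25 i \left(6 \omega + 5\right) e^{- \frac{6 \omega}{5}}}{864} (pole of order 2)
  F(ω) = -2πi·ΣRes = \frac{25 \pi \left(6 \omega + 5\right) e^{- \frac{6 \omega}{5}}}{432}

Case ω < 0 (upper half-plane, counterclockwise contour ⇒ F(ω) = +2πi·ΣRes):
  Res_{z = \frac{6 i}{5}} g(z) = \frac{25 i \left(6 \omega - 5\right) e^{\frac{6 \omega}{5}}}{864} (pole of order 2)
  F(ω) = 2πi·ΣRes = \frac{25 \pi \left(5 - 6 \omega\right) e^{\frac{6 \omega}{5}}}{432}

Both cases combine into a single formula in |ω|:

F(ω) = \frac{25 \pi \left(6 \left|{\omega}\right| + 5\right) e^{- \frac{6 \left|{\omega}\right|}{5}}}{432}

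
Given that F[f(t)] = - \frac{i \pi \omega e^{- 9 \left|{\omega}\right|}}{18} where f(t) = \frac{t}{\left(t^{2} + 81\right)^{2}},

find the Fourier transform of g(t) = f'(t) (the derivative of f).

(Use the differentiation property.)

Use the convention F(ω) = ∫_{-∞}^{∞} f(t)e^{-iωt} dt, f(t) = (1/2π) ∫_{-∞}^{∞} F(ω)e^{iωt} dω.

F[g](ω) = \frac{\pi \omega^{2} e^{- 9 \left|{\omega}\right|}}{18}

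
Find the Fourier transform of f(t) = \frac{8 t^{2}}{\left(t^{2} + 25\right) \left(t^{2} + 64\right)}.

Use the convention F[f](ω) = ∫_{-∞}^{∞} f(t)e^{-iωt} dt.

F(ω) = \frac{8 \pi \left(8 - 5 e^{3 \left|{\omega}\right|}\right) e^{- 8 \left|{\omega}\right|}}{39}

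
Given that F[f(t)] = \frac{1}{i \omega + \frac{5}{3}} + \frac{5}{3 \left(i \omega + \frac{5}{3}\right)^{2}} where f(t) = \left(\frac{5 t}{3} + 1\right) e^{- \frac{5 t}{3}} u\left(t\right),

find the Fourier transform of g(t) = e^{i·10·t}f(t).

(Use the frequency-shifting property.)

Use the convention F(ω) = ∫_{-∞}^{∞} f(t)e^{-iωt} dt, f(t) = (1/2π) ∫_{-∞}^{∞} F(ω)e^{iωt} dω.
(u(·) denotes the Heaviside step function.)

F[g](ω) = \frac{3 \left(- 3 i \omega - 10 + 30 i\right)}{9 \omega^{2} - 30 \omega \left(6 + i\right) + 875 + 300 i}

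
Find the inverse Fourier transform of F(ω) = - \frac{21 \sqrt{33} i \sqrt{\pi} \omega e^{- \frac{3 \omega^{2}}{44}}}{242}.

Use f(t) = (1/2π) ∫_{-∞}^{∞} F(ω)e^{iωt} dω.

f(t) = 7 t e^{- \frac{11 t^{2}}{3}}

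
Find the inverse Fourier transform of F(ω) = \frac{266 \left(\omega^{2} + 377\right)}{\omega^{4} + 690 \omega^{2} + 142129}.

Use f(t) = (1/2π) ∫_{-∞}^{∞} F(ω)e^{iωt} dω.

f(t) = 7 e^{- 19 \left|{t}\right|} \cos{\left(4 \left|{t}\right| \right)}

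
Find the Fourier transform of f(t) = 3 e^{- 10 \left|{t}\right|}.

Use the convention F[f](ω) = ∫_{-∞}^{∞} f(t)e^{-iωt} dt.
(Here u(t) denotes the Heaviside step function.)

F(ω) = \frac{60}{\omega^{2} + 100}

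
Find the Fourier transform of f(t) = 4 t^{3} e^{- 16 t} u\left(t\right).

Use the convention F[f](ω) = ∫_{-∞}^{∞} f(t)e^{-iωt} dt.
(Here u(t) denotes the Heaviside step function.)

F(ω) = \frac{24}{\left(i \omega + 16\right)^{4}}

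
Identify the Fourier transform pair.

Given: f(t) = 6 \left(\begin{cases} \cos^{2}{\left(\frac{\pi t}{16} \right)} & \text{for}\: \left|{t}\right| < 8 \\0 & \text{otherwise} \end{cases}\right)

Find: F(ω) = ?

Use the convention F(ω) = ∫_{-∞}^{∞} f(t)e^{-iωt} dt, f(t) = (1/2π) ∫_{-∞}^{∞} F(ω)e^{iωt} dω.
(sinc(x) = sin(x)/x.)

F(ω) = - \frac{48 \pi^{2} \operatorname{sinc}{\left(8 \omega \right)}}{64 \omega^{2} - \pi^{2}}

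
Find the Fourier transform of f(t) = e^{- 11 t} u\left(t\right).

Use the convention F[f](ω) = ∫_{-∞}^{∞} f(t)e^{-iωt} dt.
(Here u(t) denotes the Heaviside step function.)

F(ω) = \frac{1}{i \omega + 11}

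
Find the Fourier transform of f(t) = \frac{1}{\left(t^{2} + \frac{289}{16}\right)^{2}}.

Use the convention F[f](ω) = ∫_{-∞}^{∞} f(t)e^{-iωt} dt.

F(ω) = \frac{8 \pi \left(17 \left|{\omega}\right| + 4\right) e^{- \frac{17 \left|{\omega}\right|}{4}}}{4913}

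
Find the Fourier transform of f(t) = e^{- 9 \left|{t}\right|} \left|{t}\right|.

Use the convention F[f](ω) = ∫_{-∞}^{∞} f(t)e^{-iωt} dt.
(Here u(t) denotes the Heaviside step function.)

F(ω) = \frac{2 \left(81 - \omega^{2}\right)}{\left(\omega^{2} + 81\right)^{2}}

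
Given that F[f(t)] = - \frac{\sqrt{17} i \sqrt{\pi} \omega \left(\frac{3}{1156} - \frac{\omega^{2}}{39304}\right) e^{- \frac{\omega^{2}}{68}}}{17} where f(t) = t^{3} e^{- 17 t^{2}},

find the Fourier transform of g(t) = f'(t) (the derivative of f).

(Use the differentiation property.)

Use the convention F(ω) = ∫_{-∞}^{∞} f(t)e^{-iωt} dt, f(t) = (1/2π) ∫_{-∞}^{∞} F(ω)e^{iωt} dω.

F[g](ω) = \frac{\sqrt{17} \sqrt{\pi} \omega^{2} \left(102 - \omega^{2}\right) e^{- \frac{\omega^{2}}{68}}}{668168}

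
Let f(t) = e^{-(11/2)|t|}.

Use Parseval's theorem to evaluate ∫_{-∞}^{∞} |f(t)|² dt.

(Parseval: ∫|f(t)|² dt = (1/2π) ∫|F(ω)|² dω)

∫|f(t)|² dt = \frac{2}{11}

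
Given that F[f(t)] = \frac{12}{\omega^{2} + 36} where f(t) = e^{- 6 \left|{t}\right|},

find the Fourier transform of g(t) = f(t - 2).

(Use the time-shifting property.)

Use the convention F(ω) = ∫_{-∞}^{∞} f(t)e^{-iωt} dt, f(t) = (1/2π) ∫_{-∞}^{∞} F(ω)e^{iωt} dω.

F[g](ω) = \frac{12 e^{- 2 i \omega}}{\omega^{2} + 36}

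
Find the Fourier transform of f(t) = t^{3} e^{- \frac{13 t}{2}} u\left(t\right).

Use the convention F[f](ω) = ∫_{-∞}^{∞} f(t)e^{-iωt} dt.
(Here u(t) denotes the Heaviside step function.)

F(ω) = \frac{96}{\left(2 i \omega + 13\right)^{4}}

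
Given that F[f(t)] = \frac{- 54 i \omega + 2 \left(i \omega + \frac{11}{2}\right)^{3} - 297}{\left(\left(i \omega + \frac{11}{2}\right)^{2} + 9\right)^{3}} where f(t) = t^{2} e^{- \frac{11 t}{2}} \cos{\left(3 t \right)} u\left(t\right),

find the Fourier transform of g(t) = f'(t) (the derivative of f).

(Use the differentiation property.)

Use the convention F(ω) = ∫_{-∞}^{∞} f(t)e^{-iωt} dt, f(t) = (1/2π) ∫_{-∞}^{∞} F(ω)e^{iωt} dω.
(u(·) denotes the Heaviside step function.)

F[g](ω) = - \frac{16 i \omega \left(216 i \omega - \left(2 i \omega + 11\right)^{3} + 1188\right)}{\left(\left(2 i \omega + 11\right)^{2} + 36\right)^{3}}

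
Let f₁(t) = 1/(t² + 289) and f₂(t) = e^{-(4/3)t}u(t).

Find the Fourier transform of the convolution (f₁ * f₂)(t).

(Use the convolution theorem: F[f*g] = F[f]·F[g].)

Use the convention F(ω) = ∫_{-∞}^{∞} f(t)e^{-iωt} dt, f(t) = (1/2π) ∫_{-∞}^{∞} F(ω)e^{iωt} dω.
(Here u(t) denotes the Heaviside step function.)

F[f₁*f₂](ω) = \frac{3 \pi e^{- 17 \left|{\omega}\right|}}{17 \left(3 i \omega + 4\right)}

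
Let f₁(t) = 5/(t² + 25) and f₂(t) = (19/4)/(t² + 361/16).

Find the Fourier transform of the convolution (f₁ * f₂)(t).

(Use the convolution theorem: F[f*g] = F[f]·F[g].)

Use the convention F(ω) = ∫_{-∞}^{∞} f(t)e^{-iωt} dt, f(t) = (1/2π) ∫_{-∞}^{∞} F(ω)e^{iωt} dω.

F[f₁*f₂](ω) = \pi^{2} e^{- \frac{39 \left|{\omega}\right|}{4}}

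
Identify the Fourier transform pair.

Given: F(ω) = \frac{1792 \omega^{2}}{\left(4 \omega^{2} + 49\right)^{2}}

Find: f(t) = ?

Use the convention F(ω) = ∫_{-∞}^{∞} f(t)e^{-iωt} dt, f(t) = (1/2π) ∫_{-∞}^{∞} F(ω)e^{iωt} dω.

f(t) = 8 \left(1 - \frac{7 \left|{t}\right|}{2}\right) e^{- \frac{7 \left|{t}\right|}{2}}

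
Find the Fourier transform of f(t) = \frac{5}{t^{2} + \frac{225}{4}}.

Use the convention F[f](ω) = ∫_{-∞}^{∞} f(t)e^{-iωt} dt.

F(ω) = \frac{2 \pi e^{- \frac{15 \left|{\omega}\right|}{2}}}{3}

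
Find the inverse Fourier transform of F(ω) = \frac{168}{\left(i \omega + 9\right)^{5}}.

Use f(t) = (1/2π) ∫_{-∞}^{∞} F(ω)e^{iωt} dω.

f(t) = 7 t^{4} e^{- 9 t} u\left(t\right)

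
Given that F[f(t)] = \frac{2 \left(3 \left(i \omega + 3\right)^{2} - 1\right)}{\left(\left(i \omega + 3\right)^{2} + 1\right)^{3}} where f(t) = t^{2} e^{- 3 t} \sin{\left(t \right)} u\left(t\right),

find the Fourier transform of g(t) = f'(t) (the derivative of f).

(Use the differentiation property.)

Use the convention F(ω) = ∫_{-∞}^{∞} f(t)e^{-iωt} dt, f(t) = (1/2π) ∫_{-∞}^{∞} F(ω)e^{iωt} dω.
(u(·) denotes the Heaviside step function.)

F[g](ω) = \frac{2 i \omega \left(3 \left(i \omega + 3\right)^{2} - 1\right)}{\left(\left(i \omega + 3\right)^{2} + 1\right)^{3}}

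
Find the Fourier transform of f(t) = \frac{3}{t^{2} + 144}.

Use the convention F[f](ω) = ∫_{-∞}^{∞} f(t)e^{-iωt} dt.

F(ω) = \frac{\pi e^{- 12 \left|{\omega}\right|}}{4}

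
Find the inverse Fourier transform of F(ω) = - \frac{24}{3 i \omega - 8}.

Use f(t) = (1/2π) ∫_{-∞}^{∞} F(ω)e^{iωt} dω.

f(t) = 8 e^{\frac{8 t}{3}} u\left(- t\right)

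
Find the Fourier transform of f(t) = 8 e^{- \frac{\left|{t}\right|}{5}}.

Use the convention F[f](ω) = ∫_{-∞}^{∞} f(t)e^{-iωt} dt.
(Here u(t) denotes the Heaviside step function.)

F(ω) = \frac{80}{25 \omega^{2} + 1}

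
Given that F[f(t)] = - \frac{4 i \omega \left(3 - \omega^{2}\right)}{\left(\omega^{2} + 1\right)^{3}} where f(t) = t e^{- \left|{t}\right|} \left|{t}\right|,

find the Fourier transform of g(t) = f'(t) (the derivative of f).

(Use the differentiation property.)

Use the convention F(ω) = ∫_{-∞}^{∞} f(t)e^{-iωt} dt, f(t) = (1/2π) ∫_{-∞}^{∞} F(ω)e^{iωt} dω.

F[g](ω) = \frac{4 \omega^{2} \left(3 - \omega^{2}\right)}{\left(\omega^{2} + 1\right)^{3}}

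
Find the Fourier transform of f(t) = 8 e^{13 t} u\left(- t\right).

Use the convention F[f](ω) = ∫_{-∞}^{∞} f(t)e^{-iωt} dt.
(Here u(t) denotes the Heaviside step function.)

F(ω) = - \frac{8}{i \omega - 13}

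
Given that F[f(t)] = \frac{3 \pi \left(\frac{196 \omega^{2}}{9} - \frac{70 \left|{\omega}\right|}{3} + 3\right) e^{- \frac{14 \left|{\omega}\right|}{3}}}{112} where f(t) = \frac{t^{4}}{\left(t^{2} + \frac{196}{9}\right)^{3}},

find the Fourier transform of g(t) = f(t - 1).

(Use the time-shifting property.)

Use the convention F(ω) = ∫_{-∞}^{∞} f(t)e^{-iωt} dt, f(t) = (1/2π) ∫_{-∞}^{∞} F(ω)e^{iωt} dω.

F[g](ω) = \frac{\pi \left(196 \omega^{2} - 210 \left|{\omega}\right| + 27\right) e^{- i \omega - \frac{14 \left|{\omega}\right|}{3}}}{336}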